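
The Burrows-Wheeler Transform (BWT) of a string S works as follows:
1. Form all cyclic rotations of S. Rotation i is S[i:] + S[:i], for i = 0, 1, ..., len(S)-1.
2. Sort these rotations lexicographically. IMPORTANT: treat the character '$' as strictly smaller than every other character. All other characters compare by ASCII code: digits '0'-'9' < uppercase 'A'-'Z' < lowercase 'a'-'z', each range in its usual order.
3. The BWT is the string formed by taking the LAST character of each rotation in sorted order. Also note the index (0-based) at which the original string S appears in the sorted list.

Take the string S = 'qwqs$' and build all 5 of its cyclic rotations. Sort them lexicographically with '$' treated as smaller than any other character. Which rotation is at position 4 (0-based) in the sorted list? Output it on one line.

All 5 rotations (rotation i = S[i:]+S[:i]):
  rot[0] = qwqs$
  rot[1] = wqs$q
  rot[2] = qs$qw
  rot[3] = s$qwq
  rot[4] = $qwqs
Sorted (with $ < everything):
  sorted[0] = $qwqs
  sorted[1] = qs$qw
  sorted[2] = qwqs$
  sorted[3] = s$qwq
  sorted[4] = wqs$q
sorted[4] = wqs$q

Answer: wqs$q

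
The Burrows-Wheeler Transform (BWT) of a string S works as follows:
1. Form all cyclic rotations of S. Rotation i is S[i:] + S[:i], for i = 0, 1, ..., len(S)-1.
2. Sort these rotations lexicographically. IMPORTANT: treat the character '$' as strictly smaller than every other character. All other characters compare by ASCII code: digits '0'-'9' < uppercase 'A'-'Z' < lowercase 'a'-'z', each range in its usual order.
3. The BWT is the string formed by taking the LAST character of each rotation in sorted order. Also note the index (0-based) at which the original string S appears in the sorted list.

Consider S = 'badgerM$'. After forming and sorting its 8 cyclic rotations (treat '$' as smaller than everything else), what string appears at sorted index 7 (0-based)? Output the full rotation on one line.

All 8 rotations (rotation i = S[i:]+S[:i]):
  rot[0] = badgerM$
  rot[1] = adgerM$b
  rot[2] = dgerM$ba
  rot[3] = gerM$bad
  rot[4] = erM$badg
  rot[5] = rM$badge
  rot[6] = M$badger
  rot[7] = $badgerM
Sorted (with $ < everything):
  sorted[0] = $badgerM
  sorted[1] = M$badger
  sorted[2] = adgerM$b
  sorted[3] = badgerM$
  sorted[4] = dgerM$ba
  sorted[5] = erM$badg
  sorted[6] = gerM$bad
  sorted[7] = rM$badge
sorted[7] = rM$badge

Answer: rM$badge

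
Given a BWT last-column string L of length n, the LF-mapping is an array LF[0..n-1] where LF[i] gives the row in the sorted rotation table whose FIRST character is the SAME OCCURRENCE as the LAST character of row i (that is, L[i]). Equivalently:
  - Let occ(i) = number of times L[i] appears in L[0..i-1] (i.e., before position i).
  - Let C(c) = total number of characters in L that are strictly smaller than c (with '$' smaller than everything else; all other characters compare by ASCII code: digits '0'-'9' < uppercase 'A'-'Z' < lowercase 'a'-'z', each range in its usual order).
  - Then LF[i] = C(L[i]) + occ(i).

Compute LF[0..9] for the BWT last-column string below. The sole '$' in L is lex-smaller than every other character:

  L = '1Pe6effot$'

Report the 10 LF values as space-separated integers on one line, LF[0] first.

Char counts: '$':1, '1':1, '6':1, 'P':1, 'e':2, 'f':2, 'o':1, 't':1
C (first-col start): C('$')=0, C('1')=1, C('6')=2, C('P')=3, C('e')=4, C('f')=6, C('o')=8, C('t')=9
L[0]='1': occ=0, LF[0]=C('1')+0=1+0=1
L[1]='P': occ=0, LF[1]=C('P')+0=3+0=3
L[2]='e': occ=0, LF[2]=C('e')+0=4+0=4
L[3]='6': occ=0, LF[3]=C('6')+0=2+0=2
L[4]='e': occ=1, LF[4]=C('e')+1=4+1=5
L[5]='f': occ=0, LF[5]=C('f')+0=6+0=6
L[6]='f': occ=1, LF[6]=C('f')+1=6+1=7
L[7]='o': occ=0, LF[7]=C('o')+0=8+0=8
L[8]='t': occ=0, LF[8]=C('t')+0=9+0=9
L[9]='$': occ=0, LF[9]=C('$')+0=0+0=0

Answer: 1 3 4 2 5 6 7 8 9 0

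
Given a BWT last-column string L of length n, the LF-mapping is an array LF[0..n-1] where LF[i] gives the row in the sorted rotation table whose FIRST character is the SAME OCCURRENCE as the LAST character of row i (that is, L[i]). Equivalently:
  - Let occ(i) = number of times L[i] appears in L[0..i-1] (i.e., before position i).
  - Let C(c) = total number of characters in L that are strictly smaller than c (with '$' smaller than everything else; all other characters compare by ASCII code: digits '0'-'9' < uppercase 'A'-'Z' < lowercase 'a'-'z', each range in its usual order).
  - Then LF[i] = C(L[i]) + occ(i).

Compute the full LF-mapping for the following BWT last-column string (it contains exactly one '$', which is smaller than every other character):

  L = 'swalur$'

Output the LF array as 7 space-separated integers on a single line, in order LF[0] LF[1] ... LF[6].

Char counts: '$':1, 'a':1, 'l':1, 'r':1, 's':1, 'u':1, 'w':1
C (first-col start): C('$')=0, C('a')=1, C('l')=2, C('r')=3, C('s')=4, C('u')=5, C('w')=6
L[0]='s': occ=0, LF[0]=C('s')+0=4+0=4
L[1]='w': occ=0, LF[1]=C('w')+0=6+0=6
L[2]='a': occ=0, LF[2]=C('a')+0=1+0=1
L[3]='l': occ=0, LF[3]=C('l')+0=2+0=2
L[4]='u': occ=0, LF[4]=C('u')+0=5+0=5
L[5]='r': occ=0, LF[5]=C('r')+0=3+0=3
L[6]='$': occ=0, LF[6]=C('$')+0=0+0=0

Answer: 4 6 1 2 5 3 0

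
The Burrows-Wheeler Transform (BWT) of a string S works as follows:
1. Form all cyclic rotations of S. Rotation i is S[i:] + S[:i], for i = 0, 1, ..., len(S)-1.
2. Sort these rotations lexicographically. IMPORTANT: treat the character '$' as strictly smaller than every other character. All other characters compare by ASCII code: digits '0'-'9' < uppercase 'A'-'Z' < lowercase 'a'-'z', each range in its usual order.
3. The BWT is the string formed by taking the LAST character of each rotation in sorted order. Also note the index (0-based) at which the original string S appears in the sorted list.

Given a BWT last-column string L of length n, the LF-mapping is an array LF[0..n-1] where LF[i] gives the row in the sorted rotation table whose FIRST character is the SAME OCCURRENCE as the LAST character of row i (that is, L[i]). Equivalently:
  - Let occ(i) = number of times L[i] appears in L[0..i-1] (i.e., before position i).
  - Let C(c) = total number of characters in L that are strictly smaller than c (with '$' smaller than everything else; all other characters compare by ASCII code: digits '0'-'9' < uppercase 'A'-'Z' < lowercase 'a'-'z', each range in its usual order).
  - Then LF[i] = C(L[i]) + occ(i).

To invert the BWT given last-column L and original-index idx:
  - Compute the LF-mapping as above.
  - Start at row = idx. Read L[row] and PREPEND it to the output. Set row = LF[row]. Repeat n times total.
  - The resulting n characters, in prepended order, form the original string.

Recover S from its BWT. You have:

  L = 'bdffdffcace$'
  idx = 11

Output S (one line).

Answer: fdcfcefdafb$

Derivation:
LF mapping: 2 5 8 9 6 10 11 3 1 4 7 0
Walk LF starting at row 11, prepending L[row]:
  step 1: row=11, L[11]='$', prepend. Next row=LF[11]=0
  step 2: row=0, L[0]='b', prepend. Next row=LF[0]=2
  step 3: row=2, L[2]='f', prepend. Next row=LF[2]=8
  step 4: row=8, L[8]='a', prepend. Next row=LF[8]=1
  step 5: row=1, L[1]='d', prepend. Next row=LF[1]=5
  step 6: row=5, L[5]='f', prepend. Next row=LF[5]=10
  step 7: row=10, L[10]='e', prepend. Next row=LF[10]=7
  step 8: row=7, L[7]='c', prepend. Next row=LF[7]=3
  step 9: row=3, L[3]='f', prepend. Next row=LF[3]=9
  step 10: row=9, L[9]='c', prepend. Next row=LF[9]=4
  step 11: row=4, L[4]='d', prepend. Next row=LF[4]=6
  step 12: row=6, L[6]='f', prepend. Next row=LF[6]=11
Reversed output: fdcfcefdafb$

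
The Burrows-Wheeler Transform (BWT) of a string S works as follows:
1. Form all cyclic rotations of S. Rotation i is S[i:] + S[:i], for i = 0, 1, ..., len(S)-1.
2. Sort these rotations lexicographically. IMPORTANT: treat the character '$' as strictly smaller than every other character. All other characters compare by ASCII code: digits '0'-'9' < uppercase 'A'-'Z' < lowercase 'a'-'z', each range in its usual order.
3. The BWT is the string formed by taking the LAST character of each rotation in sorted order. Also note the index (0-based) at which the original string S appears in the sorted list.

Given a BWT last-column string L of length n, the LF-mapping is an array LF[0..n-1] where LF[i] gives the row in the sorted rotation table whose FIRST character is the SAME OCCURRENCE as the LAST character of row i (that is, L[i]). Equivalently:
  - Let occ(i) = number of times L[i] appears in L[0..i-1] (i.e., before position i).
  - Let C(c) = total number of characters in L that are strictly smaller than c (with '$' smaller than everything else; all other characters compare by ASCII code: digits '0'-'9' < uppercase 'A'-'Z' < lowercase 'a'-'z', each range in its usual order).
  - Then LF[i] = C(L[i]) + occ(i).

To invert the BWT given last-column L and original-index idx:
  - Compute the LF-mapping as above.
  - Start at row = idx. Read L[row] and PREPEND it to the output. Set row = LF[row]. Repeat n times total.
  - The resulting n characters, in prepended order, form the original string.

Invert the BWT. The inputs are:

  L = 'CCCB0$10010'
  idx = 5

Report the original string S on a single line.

Answer: 11C00C0B0C$

Derivation:
LF mapping: 8 9 10 7 1 0 5 2 3 6 4
Walk LF starting at row 5, prepending L[row]:
  step 1: row=5, L[5]='$', prepend. Next row=LF[5]=0
  step 2: row=0, L[0]='C', prepend. Next row=LF[0]=8
  step 3: row=8, L[8]='0', prepend. Next row=LF[8]=3
  step 4: row=3, L[3]='B', prepend. Next row=LF[3]=7
  step 5: row=7, L[7]='0', prepend. Next row=LF[7]=2
  step 6: row=2, L[2]='C', prepend. Next row=LF[2]=10
  step 7: row=10, L[10]='0', prepend. Next row=LF[10]=4
  step 8: row=4, L[4]='0', prepend. Next row=LF[4]=1
  step 9: row=1, L[1]='C', prepend. Next row=LF[1]=9
  step 10: row=9, L[9]='1', prepend. Next row=LF[9]=6
  step 11: row=6, L[6]='1', prepend. Next row=LF[6]=5
Reversed output: 11C00C0B0C$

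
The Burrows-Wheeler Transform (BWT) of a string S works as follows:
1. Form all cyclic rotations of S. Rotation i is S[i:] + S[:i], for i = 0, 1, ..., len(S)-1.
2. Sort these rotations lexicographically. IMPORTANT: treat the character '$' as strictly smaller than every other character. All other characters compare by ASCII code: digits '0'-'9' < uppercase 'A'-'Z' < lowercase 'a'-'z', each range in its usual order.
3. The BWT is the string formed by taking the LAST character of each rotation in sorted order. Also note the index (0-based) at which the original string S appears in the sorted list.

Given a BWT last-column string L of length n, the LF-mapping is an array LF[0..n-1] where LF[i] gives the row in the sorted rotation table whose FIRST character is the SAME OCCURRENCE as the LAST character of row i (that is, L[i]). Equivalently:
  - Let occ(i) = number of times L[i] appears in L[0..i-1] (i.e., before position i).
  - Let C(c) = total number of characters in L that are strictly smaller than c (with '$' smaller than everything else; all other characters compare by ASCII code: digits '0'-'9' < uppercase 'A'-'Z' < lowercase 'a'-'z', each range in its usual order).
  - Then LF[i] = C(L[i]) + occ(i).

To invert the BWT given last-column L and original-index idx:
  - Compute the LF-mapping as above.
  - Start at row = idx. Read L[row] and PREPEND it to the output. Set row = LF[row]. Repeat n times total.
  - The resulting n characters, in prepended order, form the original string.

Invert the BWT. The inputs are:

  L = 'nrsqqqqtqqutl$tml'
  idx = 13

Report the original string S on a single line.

Answer: tqqmttrlsluqqqqn$

Derivation:
LF mapping: 4 11 12 5 6 7 8 13 9 10 16 14 1 0 15 3 2
Walk LF starting at row 13, prepending L[row]:
  step 1: row=13, L[13]='$', prepend. Next row=LF[13]=0
  step 2: row=0, L[0]='n', prepend. Next row=LF[0]=4
  step 3: row=4, L[4]='q', prepend. Next row=LF[4]=6
  step 4: row=6, L[6]='q', prepend. Next row=LF[6]=8
  step 5: row=8, L[8]='q', prepend. Next row=LF[8]=9
  step 6: row=9, L[9]='q', prepend. Next row=LF[9]=10
  step 7: row=10, L[10]='u', prepend. Next row=LF[10]=16
  step 8: row=16, L[16]='l', prepend. Next row=LF[16]=2
  step 9: row=2, L[2]='s', prepend. Next row=LF[2]=12
  step 10: row=12, L[12]='l', prepend. Next row=LF[12]=1
  step 11: row=1, L[1]='r', prepend. Next row=LF[1]=11
  step 12: row=11, L[11]='t', prepend. Next row=LF[11]=14
  step 13: row=14, L[14]='t', prepend. Next row=LF[14]=15
  step 14: row=15, L[15]='m', prepend. Next row=LF[15]=3
  step 15: row=3, L[3]='q', prepend. Next row=LF[3]=5
  step 16: row=5, L[5]='q', prepend. Next row=LF[5]=7
  step 17: row=7, L[7]='t', prepend. Next row=LF[7]=13
Reversed output: tqqmttrlsluqqqqn$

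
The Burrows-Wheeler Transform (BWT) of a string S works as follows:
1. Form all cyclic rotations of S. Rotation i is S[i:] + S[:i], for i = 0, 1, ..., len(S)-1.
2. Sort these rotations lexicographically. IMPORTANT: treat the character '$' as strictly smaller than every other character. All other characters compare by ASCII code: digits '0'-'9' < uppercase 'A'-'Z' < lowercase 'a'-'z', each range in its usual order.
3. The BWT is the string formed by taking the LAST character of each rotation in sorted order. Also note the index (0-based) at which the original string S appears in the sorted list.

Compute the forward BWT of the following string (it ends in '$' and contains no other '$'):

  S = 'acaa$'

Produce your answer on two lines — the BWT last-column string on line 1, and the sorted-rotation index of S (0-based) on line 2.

All 5 rotations (rotation i = S[i:]+S[:i]):
  rot[0] = acaa$
  rot[1] = caa$a
  rot[2] = aa$ac
  rot[3] = a$aca
  rot[4] = $acaa
Sorted (with $ < everything):
  sorted[0] = $acaa  (last char: 'a')
  sorted[1] = a$aca  (last char: 'a')
  sorted[2] = aa$ac  (last char: 'c')
  sorted[3] = acaa$  (last char: '$')
  sorted[4] = caa$a  (last char: 'a')
Last column: aac$a
Original string S is at sorted index 3

Answer: aac$a
3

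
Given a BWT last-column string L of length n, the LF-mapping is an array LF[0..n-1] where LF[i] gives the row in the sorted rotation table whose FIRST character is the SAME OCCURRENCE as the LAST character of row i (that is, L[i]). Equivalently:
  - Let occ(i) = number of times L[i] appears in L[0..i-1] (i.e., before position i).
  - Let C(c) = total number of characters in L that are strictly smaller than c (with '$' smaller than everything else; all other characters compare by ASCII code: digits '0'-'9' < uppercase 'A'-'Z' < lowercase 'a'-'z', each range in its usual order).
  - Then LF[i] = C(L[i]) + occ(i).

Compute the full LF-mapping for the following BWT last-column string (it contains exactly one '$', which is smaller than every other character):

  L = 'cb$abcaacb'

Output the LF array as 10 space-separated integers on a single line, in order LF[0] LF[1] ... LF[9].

Answer: 7 4 0 1 5 8 2 3 9 6

Derivation:
Char counts: '$':1, 'a':3, 'b':3, 'c':3
C (first-col start): C('$')=0, C('a')=1, C('b')=4, C('c')=7
L[0]='c': occ=0, LF[0]=C('c')+0=7+0=7
L[1]='b': occ=0, LF[1]=C('b')+0=4+0=4
L[2]='$': occ=0, LF[2]=C('$')+0=0+0=0
L[3]='a': occ=0, LF[3]=C('a')+0=1+0=1
L[4]='b': occ=1, LF[4]=C('b')+1=4+1=5
L[5]='c': occ=1, LF[5]=C('c')+1=7+1=8
L[6]='a': occ=1, LF[6]=C('a')+1=1+1=2
L[7]='a': occ=2, LF[7]=C('a')+2=1+2=3
L[8]='c': occ=2, LF[8]=C('c')+2=7+2=9
L[9]='b': occ=2, LF[9]=C('b')+2=4+2=6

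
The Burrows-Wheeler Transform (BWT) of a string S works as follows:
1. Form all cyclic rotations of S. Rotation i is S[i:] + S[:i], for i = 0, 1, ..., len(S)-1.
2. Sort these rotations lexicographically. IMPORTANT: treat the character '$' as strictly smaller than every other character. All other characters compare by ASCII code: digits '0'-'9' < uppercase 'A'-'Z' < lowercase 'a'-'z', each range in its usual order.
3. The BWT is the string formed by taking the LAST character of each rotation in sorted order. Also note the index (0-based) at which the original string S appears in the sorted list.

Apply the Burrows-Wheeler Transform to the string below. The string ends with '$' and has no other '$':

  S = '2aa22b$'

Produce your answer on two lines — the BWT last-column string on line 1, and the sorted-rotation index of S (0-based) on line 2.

Answer: ba$2a22
2

Derivation:
All 7 rotations (rotation i = S[i:]+S[:i]):
  rot[0] = 2aa22b$
  rot[1] = aa22b$2
  rot[2] = a22b$2a
  rot[3] = 22b$2aa
  rot[4] = 2b$2aa2
  rot[5] = b$2aa22
  rot[6] = $2aa22b
Sorted (with $ < everything):
  sorted[0] = $2aa22b  (last char: 'b')
  sorted[1] = 22b$2aa  (last char: 'a')
  sorted[2] = 2aa22b$  (last char: '$')
  sorted[3] = 2b$2aa2  (last char: '2')
  sorted[4] = a22b$2a  (last char: 'a')
  sorted[5] = aa22b$2  (last char: '2')
  sorted[6] = b$2aa22  (last char: '2')
Last column: ba$2a22
Original string S is at sorted index 2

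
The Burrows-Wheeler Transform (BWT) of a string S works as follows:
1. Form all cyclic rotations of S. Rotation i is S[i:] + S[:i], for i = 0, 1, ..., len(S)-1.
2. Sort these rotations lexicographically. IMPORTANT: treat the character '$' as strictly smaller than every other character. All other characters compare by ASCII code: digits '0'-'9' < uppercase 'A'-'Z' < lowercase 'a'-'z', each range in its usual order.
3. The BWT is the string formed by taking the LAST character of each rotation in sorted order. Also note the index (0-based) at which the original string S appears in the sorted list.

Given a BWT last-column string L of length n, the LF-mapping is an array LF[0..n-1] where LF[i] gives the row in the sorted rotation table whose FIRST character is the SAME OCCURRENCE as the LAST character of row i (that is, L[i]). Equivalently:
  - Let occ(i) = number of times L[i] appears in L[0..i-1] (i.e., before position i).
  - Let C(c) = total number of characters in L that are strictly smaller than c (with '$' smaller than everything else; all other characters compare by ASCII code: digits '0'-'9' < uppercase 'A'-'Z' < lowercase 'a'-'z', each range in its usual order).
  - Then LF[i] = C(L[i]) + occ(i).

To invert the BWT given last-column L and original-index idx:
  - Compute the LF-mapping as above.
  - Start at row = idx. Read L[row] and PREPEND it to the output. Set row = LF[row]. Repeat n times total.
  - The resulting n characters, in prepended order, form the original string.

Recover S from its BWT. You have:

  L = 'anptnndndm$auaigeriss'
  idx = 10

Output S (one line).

Answer: misunderstandingpana$

Derivation:
LF mapping: 1 11 15 19 12 13 4 14 5 10 0 2 20 3 8 7 6 16 9 17 18
Walk LF starting at row 10, prepending L[row]:
  step 1: row=10, L[10]='$', prepend. Next row=LF[10]=0
  step 2: row=0, L[0]='a', prepend. Next row=LF[0]=1
  step 3: row=1, L[1]='n', prepend. Next row=LF[1]=11
  step 4: row=11, L[11]='a', prepend. Next row=LF[11]=2
  step 5: row=2, L[2]='p', prepend. Next row=LF[2]=15
  step 6: row=15, L[15]='g', prepend. Next row=LF[15]=7
  step 7: row=7, L[7]='n', prepend. Next row=LF[7]=14
  step 8: row=14, L[14]='i', prepend. Next row=LF[14]=8
  step 9: row=8, L[8]='d', prepend. Next row=LF[8]=5
  step 10: row=5, L[5]='n', prepend. Next row=LF[5]=13
  step 11: row=13, L[13]='a', prepend. Next row=LF[13]=3
  step 12: row=3, L[3]='t', prepend. Next row=LF[3]=19
  step 13: row=19, L[19]='s', prepend. Next row=LF[19]=17
  step 14: row=17, L[17]='r', prepend. Next row=LF[17]=16
  step 15: row=16, L[16]='e', prepend. Next row=LF[16]=6
  step 16: row=6, L[6]='d', prepend. Next row=LF[6]=4
  step 17: row=4, L[4]='n', prepend. Next row=LF[4]=12
  step 18: row=12, L[12]='u', prepend. Next row=LF[12]=20
  step 19: row=20, L[20]='s', prepend. Next row=LF[20]=18
  step 20: row=18, L[18]='i', prepend. Next row=LF[18]=9
  step 21: row=9, L[9]='m', prepend. Next row=LF[9]=10
Reversed output: misunderstandingpana$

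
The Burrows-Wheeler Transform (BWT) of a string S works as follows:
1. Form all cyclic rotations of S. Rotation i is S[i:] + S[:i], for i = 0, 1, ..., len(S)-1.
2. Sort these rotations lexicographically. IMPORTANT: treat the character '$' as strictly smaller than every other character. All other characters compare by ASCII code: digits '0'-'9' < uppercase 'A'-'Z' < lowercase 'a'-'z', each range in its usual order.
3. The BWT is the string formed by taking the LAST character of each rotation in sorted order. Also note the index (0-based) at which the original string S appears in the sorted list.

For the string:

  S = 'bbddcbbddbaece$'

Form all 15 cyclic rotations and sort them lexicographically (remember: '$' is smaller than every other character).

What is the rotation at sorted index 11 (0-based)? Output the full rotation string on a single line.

All 15 rotations (rotation i = S[i:]+S[:i]):
  rot[0] = bbddcbbddbaece$
  rot[1] = bddcbbddbaece$b
  rot[2] = ddcbbddbaece$bb
  rot[3] = dcbbddbaece$bbd
  rot[4] = cbbddbaece$bbdd
  rot[5] = bbddbaece$bbddc
  rot[6] = bddbaece$bbddcb
  rot[7] = ddbaece$bbddcbb
  rot[8] = dbaece$bbddcbbd
  rot[9] = baece$bbddcbbdd
  rot[10] = aece$bbddcbbddb
  rot[11] = ece$bbddcbbddba
  rot[12] = ce$bbddcbbddbae
  rot[13] = e$bbddcbbddbaec
  rot[14] = $bbddcbbddbaece
Sorted (with $ < everything):
  sorted[0] = $bbddcbbddbaece
  sorted[1] = aece$bbddcbbddb
  sorted[2] = baece$bbddcbbdd
  sorted[3] = bbddbaece$bbddc
  sorted[4] = bbddcbbddbaece$
  sorted[5] = bddbaece$bbddcb
  sorted[6] = bddcbbddbaece$b
  sorted[7] = cbbddbaece$bbdd
  sorted[8] = ce$bbddcbbddbae
  sorted[9] = dbaece$bbddcbbd
  sorted[10] = dcbbddbaece$bbd
  sorted[11] = ddbaece$bbddcbb
  sorted[12] = ddcbbddbaece$bb
  sorted[13] = e$bbddcbbddbaec
  sorted[14] = ece$bbddcbbddba
sorted[11] = ddbaece$bbddcbb

Answer: ddbaece$bbddcbb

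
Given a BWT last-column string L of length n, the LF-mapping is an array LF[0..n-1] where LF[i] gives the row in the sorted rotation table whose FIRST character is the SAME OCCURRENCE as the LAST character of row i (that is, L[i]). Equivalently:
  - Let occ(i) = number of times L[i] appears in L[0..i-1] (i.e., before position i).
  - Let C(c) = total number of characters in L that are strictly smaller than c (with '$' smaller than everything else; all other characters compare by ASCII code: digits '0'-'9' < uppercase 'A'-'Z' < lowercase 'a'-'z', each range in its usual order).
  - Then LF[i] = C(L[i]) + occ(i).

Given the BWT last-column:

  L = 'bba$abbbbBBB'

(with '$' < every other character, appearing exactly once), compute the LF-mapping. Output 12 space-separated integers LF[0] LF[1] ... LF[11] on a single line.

Char counts: '$':1, 'B':3, 'a':2, 'b':6
C (first-col start): C('$')=0, C('B')=1, C('a')=4, C('b')=6
L[0]='b': occ=0, LF[0]=C('b')+0=6+0=6
L[1]='b': occ=1, LF[1]=C('b')+1=6+1=7
L[2]='a': occ=0, LF[2]=C('a')+0=4+0=4
L[3]='$': occ=0, LF[3]=C('$')+0=0+0=0
L[4]='a': occ=1, LF[4]=C('a')+1=4+1=5
L[5]='b': occ=2, LF[5]=C('b')+2=6+2=8
L[6]='b': occ=3, LF[6]=C('b')+3=6+3=9
L[7]='b': occ=4, LF[7]=C('b')+4=6+4=10
L[8]='b': occ=5, LF[8]=C('b')+5=6+5=11
L[9]='B': occ=0, LF[9]=C('B')+0=1+0=1
L[10]='B': occ=1, LF[10]=C('B')+1=1+1=2
L[11]='B': occ=2, LF[11]=C('B')+2=1+2=3

Answer: 6 7 4 0 5 8 9 10 11 1 2 3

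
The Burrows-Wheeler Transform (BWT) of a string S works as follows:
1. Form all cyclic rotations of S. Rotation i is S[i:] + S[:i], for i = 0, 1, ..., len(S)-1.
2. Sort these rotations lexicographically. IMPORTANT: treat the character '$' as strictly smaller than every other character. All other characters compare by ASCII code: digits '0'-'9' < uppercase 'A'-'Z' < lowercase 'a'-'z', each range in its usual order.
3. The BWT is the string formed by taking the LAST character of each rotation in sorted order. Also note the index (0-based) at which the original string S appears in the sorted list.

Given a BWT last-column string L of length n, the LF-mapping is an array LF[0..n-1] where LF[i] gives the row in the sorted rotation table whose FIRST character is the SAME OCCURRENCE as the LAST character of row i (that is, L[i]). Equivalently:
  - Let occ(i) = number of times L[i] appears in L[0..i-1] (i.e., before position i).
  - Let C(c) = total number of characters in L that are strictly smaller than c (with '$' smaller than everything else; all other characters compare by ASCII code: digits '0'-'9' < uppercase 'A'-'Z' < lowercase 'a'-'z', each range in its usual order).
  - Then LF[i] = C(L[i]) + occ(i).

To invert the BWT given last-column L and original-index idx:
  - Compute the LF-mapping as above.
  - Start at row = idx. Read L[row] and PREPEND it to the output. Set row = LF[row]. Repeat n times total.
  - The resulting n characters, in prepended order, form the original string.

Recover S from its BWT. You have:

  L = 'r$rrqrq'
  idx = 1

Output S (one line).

Answer: qrqrrr$

Derivation:
LF mapping: 3 0 4 5 1 6 2
Walk LF starting at row 1, prepending L[row]:
  step 1: row=1, L[1]='$', prepend. Next row=LF[1]=0
  step 2: row=0, L[0]='r', prepend. Next row=LF[0]=3
  step 3: row=3, L[3]='r', prepend. Next row=LF[3]=5
  step 4: row=5, L[5]='r', prepend. Next row=LF[5]=6
  step 5: row=6, L[6]='q', prepend. Next row=LF[6]=2
  step 6: row=2, L[2]='r', prepend. Next row=LF[2]=4
  step 7: row=4, L[4]='q', prepend. Next row=LF[4]=1
Reversed output: qrqrrr$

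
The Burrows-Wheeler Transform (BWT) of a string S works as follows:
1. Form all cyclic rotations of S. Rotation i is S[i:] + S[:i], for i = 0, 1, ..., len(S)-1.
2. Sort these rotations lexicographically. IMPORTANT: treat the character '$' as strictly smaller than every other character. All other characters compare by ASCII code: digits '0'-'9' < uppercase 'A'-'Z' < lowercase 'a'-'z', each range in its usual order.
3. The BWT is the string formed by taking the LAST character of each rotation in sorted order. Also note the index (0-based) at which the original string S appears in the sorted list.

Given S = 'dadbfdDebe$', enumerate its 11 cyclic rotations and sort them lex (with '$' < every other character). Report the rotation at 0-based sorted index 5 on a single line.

All 11 rotations (rotation i = S[i:]+S[:i]):
  rot[0] = dadbfdDebe$
  rot[1] = adbfdDebe$d
  rot[2] = dbfdDebe$da
  rot[3] = bfdDebe$dad
  rot[4] = fdDebe$dadb
  rot[5] = dDebe$dadbf
  rot[6] = Debe$dadbfd
  rot[7] = ebe$dadbfdD
  rot[8] = be$dadbfdDe
  rot[9] = e$dadbfdDeb
  rot[10] = $dadbfdDebe
Sorted (with $ < everything):
  sorted[0] = $dadbfdDebe
  sorted[1] = Debe$dadbfd
  sorted[2] = adbfdDebe$d
  sorted[3] = be$dadbfdDe
  sorted[4] = bfdDebe$dad
  sorted[5] = dDebe$dadbf
  sorted[6] = dadbfdDebe$
  sorted[7] = dbfdDebe$da
  sorted[8] = e$dadbfdDeb
  sorted[9] = ebe$dadbfdD
  sorted[10] = fdDebe$dadb
sorted[5] = dDebe$dadbf

Answer: dDebe$dadbf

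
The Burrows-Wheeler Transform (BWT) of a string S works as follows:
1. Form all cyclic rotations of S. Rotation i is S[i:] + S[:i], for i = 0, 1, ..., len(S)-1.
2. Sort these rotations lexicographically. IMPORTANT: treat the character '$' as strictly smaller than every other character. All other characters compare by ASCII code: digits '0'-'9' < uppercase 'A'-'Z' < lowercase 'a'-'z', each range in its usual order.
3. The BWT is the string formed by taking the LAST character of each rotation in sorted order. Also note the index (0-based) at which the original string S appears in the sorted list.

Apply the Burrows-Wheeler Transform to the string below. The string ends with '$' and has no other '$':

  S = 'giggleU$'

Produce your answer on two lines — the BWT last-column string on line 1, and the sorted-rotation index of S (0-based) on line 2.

All 8 rotations (rotation i = S[i:]+S[:i]):
  rot[0] = giggleU$
  rot[1] = iggleU$g
  rot[2] = ggleU$gi
  rot[3] = gleU$gig
  rot[4] = leU$gigg
  rot[5] = eU$giggl
  rot[6] = U$giggle
  rot[7] = $giggleU
Sorted (with $ < everything):
  sorted[0] = $giggleU  (last char: 'U')
  sorted[1] = U$giggle  (last char: 'e')
  sorted[2] = eU$giggl  (last char: 'l')
  sorted[3] = ggleU$gi  (last char: 'i')
  sorted[4] = giggleU$  (last char: '$')
  sorted[5] = gleU$gig  (last char: 'g')
  sorted[6] = iggleU$g  (last char: 'g')
  sorted[7] = leU$gigg  (last char: 'g')
Last column: Ueli$ggg
Original string S is at sorted index 4

Answer: Ueli$ggg
4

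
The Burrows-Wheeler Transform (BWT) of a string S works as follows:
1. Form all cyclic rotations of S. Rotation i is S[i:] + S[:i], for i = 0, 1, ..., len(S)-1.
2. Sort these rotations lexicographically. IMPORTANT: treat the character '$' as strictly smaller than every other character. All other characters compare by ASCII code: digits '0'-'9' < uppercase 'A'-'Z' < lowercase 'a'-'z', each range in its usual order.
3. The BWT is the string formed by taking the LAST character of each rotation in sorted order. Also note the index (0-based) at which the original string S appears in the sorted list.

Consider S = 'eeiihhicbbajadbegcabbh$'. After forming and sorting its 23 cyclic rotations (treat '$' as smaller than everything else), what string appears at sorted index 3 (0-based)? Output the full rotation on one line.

All 23 rotations (rotation i = S[i:]+S[:i]):
  rot[0] = eeiihhicbbajadbegcabbh$
  rot[1] = eiihhicbbajadbegcabbh$e
  rot[2] = iihhicbbajadbegcabbh$ee
  rot[3] = ihhicbbajadbegcabbh$eei
  rot[4] = hhicbbajadbegcabbh$eeii
  rot[5] = hicbbajadbegcabbh$eeiih
  rot[6] = icbbajadbegcabbh$eeiihh
  rot[7] = cbbajadbegcabbh$eeiihhi
  rot[8] = bbajadbegcabbh$eeiihhic
  rot[9] = bajadbegcabbh$eeiihhicb
  rot[10] = ajadbegcabbh$eeiihhicbb
  rot[11] = jadbegcabbh$eeiihhicbba
  rot[12] = adbegcabbh$eeiihhicbbaj
  rot[13] = dbegcabbh$eeiihhicbbaja
  rot[14] = begcabbh$eeiihhicbbajad
  rot[15] = egcabbh$eeiihhicbbajadb
  rot[16] = gcabbh$eeiihhicbbajadbe
  rot[17] = cabbh$eeiihhicbbajadbeg
  rot[18] = abbh$eeiihhicbbajadbegc
  rot[19] = bbh$eeiihhicbbajadbegca
  rot[20] = bh$eeiihhicbbajadbegcab
  rot[21] = h$eeiihhicbbajadbegcabb
  rot[22] = $eeiihhicbbajadbegcabbh
Sorted (with $ < everything):
  sorted[0] = $eeiihhicbbajadbegcabbh
  sorted[1] = abbh$eeiihhicbbajadbegc
  sorted[2] = adbegcabbh$eeiihhicbbaj
  sorted[3] = ajadbegcabbh$eeiihhicbb
  sorted[4] = bajadbegcabbh$eeiihhicb
  sorted[5] = bbajadbegcabbh$eeiihhic
  sorted[6] = bbh$eeiihhicbbajadbegca
  sorted[7] = begcabbh$eeiihhicbbajad
  sorted[8] = bh$eeiihhicbbajadbegcab
  sorted[9] = cabbh$eeiihhicbbajadbeg
  sorted[10] = cbbajadbegcabbh$eeiihhi
  sorted[11] = dbegcabbh$eeiihhicbbaja
  sorted[12] = eeiihhicbbajadbegcabbh$
  sorted[13] = egcabbh$eeiihhicbbajadb
  sorted[14] = eiihhicbbajadbegcabbh$e
  sorted[15] = gcabbh$eeiihhicbbajadbe
  sorted[16] = h$eeiihhicbbajadbegcabb
  sorted[17] = hhicbbajadbegcabbh$eeii
  sorted[18] = hicbbajadbegcabbh$eeiih
  sorted[19] = icbbajadbegcabbh$eeiihh
  sorted[20] = ihhicbbajadbegcabbh$eei
  sorted[21] = iihhicbbajadbegcabbh$ee
  sorted[22] = jadbegcabbh$eeiihhicbba
sorted[3] = ajadbegcabbh$eeiihhicbb

Answer: ajadbegcabbh$eeiihhicbb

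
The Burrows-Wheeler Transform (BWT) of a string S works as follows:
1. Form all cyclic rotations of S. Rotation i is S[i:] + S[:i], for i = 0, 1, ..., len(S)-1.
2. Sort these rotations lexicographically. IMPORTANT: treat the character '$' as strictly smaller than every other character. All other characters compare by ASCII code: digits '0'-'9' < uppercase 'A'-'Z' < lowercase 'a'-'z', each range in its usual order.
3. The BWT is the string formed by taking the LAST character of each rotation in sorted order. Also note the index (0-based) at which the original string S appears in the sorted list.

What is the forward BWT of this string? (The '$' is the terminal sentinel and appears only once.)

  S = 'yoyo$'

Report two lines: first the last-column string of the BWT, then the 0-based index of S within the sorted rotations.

All 5 rotations (rotation i = S[i:]+S[:i]):
  rot[0] = yoyo$
  rot[1] = oyo$y
  rot[2] = yo$yo
  rot[3] = o$yoy
  rot[4] = $yoyo
Sorted (with $ < everything):
  sorted[0] = $yoyo  (last char: 'o')
  sorted[1] = o$yoy  (last char: 'y')
  sorted[2] = oyo$y  (last char: 'y')
  sorted[3] = yo$yo  (last char: 'o')
  sorted[4] = yoyo$  (last char: '$')
Last column: oyyo$
Original string S is at sorted index 4

Answer: oyyo$
4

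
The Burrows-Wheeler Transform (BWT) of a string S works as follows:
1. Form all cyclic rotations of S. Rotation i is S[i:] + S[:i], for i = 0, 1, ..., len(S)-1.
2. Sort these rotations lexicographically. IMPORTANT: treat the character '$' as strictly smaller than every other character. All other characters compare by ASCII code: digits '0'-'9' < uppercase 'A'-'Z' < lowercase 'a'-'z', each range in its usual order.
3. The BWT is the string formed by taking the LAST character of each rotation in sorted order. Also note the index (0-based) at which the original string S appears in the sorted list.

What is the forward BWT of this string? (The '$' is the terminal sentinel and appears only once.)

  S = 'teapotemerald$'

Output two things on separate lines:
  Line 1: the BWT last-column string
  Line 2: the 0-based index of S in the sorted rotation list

Answer: drelttmaepae$o
12

Derivation:
All 14 rotations (rotation i = S[i:]+S[:i]):
  rot[0] = teapotemerald$
  rot[1] = eapotemerald$t
  rot[2] = apotemerald$te
  rot[3] = potemerald$tea
  rot[4] = otemerald$teap
  rot[5] = temerald$teapo
  rot[6] = emerald$teapot
  rot[7] = merald$teapote
  rot[8] = erald$teapotem
  rot[9] = rald$teapoteme
  rot[10] = ald$teapotemer
  rot[11] = ld$teapotemera
  rot[12] = d$teapotemeral
  rot[13] = $teapotemerald
Sorted (with $ < everything):
  sorted[0] = $teapotemerald  (last char: 'd')
  sorted[1] = ald$teapotemer  (last char: 'r')
  sorted[2] = apotemerald$te  (last char: 'e')
  sorted[3] = d$teapotemeral  (last char: 'l')
  sorted[4] = eapotemerald$t  (last char: 't')
  sorted[5] = emerald$teapot  (last char: 't')
  sorted[6] = erald$teapotem  (last char: 'm')
  sorted[7] = ld$teapotemera  (last char: 'a')
  sorted[8] = merald$teapote  (last char: 'e')
  sorted[9] = otemerald$teap  (last char: 'p')
  sorted[10] = potemerald$tea  (last char: 'a')
  sorted[11] = rald$teapoteme  (last char: 'e')
  sorted[12] = teapotemerald$  (last char: '$')
  sorted[13] = temerald$teapo  (last char: 'o')
Last column: drelttmaepae$o
Original string S is at sorted index 12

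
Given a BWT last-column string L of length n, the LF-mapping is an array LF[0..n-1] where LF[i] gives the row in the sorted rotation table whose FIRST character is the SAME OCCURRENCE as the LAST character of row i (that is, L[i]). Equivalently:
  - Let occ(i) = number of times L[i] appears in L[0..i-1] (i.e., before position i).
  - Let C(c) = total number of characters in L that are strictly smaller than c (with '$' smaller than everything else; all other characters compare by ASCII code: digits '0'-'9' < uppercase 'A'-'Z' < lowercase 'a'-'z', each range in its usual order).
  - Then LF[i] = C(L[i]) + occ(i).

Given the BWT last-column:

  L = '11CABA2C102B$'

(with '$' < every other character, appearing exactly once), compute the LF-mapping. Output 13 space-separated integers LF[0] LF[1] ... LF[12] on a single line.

Char counts: '$':1, '0':1, '1':3, '2':2, 'A':2, 'B':2, 'C':2
C (first-col start): C('$')=0, C('0')=1, C('1')=2, C('2')=5, C('A')=7, C('B')=9, C('C')=11
L[0]='1': occ=0, LF[0]=C('1')+0=2+0=2
L[1]='1': occ=1, LF[1]=C('1')+1=2+1=3
L[2]='C': occ=0, LF[2]=C('C')+0=11+0=11
L[3]='A': occ=0, LF[3]=C('A')+0=7+0=7
L[4]='B': occ=0, LF[4]=C('B')+0=9+0=9
L[5]='A': occ=1, LF[5]=C('A')+1=7+1=8
L[6]='2': occ=0, LF[6]=C('2')+0=5+0=5
L[7]='C': occ=1, LF[7]=C('C')+1=11+1=12
L[8]='1': occ=2, LF[8]=C('1')+2=2+2=4
L[9]='0': occ=0, LF[9]=C('0')+0=1+0=1
L[10]='2': occ=1, LF[10]=C('2')+1=5+1=6
L[11]='B': occ=1, LF[11]=C('B')+1=9+1=10
L[12]='$': occ=0, LF[12]=C('$')+0=0+0=0

Answer: 2 3 11 7 9 8 5 12 4 1 6 10 0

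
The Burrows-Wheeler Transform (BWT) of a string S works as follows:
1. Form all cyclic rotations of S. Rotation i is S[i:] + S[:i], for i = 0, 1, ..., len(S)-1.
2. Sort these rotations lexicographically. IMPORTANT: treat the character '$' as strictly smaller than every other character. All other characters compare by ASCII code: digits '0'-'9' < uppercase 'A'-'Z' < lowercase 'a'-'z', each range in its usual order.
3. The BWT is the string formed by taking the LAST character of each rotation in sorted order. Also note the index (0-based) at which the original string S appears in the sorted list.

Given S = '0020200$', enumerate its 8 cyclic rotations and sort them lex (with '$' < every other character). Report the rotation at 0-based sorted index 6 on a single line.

Answer: 200$0020

Derivation:
All 8 rotations (rotation i = S[i:]+S[:i]):
  rot[0] = 0020200$
  rot[1] = 020200$0
  rot[2] = 20200$00
  rot[3] = 0200$002
  rot[4] = 200$0020
  rot[5] = 00$00202
  rot[6] = 0$002020
  rot[7] = $0020200
Sorted (with $ < everything):
  sorted[0] = $0020200
  sorted[1] = 0$002020
  sorted[2] = 00$00202
  sorted[3] = 0020200$
  sorted[4] = 0200$002
  sorted[5] = 020200$0
  sorted[6] = 200$0020
  sorted[7] = 20200$00
sorted[6] = 200$0020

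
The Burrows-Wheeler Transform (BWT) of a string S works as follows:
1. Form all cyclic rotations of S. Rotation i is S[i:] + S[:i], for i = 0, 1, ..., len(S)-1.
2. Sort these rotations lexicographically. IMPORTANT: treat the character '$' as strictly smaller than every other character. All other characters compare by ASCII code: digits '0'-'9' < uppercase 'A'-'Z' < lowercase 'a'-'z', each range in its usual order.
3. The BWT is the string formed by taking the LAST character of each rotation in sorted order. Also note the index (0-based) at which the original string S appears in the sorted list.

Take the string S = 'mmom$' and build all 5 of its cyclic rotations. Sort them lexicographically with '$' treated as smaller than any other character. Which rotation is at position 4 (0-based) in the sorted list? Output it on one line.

Answer: om$mm

Derivation:
All 5 rotations (rotation i = S[i:]+S[:i]):
  rot[0] = mmom$
  rot[1] = mom$m
  rot[2] = om$mm
  rot[3] = m$mmo
  rot[4] = $mmom
Sorted (with $ < everything):
  sorted[0] = $mmom
  sorted[1] = m$mmo
  sorted[2] = mmom$
  sorted[3] = mom$m
  sorted[4] = om$mm
sorted[4] = om$mm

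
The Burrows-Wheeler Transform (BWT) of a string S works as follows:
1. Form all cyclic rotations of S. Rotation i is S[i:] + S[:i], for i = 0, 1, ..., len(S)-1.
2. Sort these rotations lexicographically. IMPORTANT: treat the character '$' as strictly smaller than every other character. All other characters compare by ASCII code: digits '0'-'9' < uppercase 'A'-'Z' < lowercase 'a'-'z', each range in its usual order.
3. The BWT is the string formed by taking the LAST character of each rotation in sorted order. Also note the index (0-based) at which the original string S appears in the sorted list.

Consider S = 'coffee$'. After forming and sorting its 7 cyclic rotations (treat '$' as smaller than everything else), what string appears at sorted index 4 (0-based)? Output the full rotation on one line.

All 7 rotations (rotation i = S[i:]+S[:i]):
  rot[0] = coffee$
  rot[1] = offee$c
  rot[2] = ffee$co
  rot[3] = fee$cof
  rot[4] = ee$coff
  rot[5] = e$coffe
  rot[6] = $coffee
Sorted (with $ < everything):
  sorted[0] = $coffee
  sorted[1] = coffee$
  sorted[2] = e$coffe
  sorted[3] = ee$coff
  sorted[4] = fee$cof
  sorted[5] = ffee$co
  sorted[6] = offee$c
sorted[4] = fee$cof

Answer: fee$cof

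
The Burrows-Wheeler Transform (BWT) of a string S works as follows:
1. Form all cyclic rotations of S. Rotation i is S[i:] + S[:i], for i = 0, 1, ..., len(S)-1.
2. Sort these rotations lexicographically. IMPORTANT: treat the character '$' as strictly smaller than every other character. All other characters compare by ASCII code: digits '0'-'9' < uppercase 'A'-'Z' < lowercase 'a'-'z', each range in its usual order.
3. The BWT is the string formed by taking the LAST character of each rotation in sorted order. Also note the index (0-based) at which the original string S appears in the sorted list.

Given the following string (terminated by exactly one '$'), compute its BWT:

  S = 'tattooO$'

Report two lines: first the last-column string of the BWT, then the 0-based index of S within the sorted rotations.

All 8 rotations (rotation i = S[i:]+S[:i]):
  rot[0] = tattooO$
  rot[1] = attooO$t
  rot[2] = ttooO$ta
  rot[3] = tooO$tat
  rot[4] = ooO$tatt
  rot[5] = oO$tatto
  rot[6] = O$tattoo
  rot[7] = $tattooO
Sorted (with $ < everything):
  sorted[0] = $tattooO  (last char: 'O')
  sorted[1] = O$tattoo  (last char: 'o')
  sorted[2] = attooO$t  (last char: 't')
  sorted[3] = oO$tatto  (last char: 'o')
  sorted[4] = ooO$tatt  (last char: 't')
  sorted[5] = tattooO$  (last char: '$')
  sorted[6] = tooO$tat  (last char: 't')
  sorted[7] = ttooO$ta  (last char: 'a')
Last column: Ootot$ta
Original string S is at sorted index 5

Answer: Ootot$ta
5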